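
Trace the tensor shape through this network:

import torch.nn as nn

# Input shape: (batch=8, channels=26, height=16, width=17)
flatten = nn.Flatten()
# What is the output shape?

Input shape: (8, 26, 16, 17)
Output shape: (8, 7072)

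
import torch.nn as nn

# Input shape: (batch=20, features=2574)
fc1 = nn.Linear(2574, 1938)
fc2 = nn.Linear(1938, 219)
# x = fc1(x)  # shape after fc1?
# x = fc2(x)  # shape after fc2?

Input shape: (20, 2574)
  -> after fc1: (20, 1938)
Output shape: (20, 219)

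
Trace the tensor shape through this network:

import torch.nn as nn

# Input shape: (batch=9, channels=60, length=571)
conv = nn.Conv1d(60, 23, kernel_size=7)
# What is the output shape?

Input shape: (9, 60, 571)
Output shape: (9, 23, 565)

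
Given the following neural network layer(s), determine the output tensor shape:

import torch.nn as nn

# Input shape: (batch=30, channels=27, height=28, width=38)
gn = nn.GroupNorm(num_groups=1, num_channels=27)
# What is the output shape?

Input shape: (30, 27, 28, 38)
Output shape: (30, 27, 28, 38)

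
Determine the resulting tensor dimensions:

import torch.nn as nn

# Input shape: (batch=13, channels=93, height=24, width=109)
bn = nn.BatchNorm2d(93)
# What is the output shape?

Input shape: (13, 93, 24, 109)
Output shape: (13, 93, 24, 109)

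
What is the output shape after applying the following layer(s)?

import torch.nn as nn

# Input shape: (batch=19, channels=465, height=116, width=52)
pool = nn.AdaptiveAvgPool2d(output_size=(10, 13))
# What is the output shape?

Input shape: (19, 465, 116, 52)
Output shape: (19, 465, 10, 13)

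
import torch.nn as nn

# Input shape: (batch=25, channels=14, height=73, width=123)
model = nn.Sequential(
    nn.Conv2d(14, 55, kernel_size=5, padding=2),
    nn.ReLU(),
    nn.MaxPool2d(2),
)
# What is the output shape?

Input shape: (25, 14, 73, 123)
  -> after Conv2d: (25, 55, 73, 123)
  -> after ReLU: (25, 55, 73, 123)
Output shape: (25, 55, 36, 61)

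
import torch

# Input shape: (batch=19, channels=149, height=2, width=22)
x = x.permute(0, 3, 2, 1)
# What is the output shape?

Input shape: (19, 149, 2, 22)
Output shape: (19, 22, 2, 149)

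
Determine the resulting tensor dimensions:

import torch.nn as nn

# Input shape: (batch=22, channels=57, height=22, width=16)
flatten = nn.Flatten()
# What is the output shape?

Input shape: (22, 57, 22, 16)
Output shape: (22, 20064)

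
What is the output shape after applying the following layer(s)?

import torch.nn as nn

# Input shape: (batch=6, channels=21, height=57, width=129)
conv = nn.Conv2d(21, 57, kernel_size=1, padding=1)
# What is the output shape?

Input shape: (6, 21, 57, 129)
Output shape: (6, 57, 59, 131)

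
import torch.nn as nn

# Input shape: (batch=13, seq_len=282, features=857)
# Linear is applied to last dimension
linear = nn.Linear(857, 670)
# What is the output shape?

Input shape: (13, 282, 857)
Output shape: (13, 282, 670)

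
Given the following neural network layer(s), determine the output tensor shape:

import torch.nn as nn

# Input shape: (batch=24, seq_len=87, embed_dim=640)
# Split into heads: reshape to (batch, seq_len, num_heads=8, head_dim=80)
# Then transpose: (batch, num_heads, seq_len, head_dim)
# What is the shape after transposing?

Input shape: (24, 87, 640)
  -> after reshape: (24, 87, 8, 80)
Output shape: (24, 8, 87, 80)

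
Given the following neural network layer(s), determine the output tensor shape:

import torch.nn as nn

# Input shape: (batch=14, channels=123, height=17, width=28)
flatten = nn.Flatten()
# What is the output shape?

Input shape: (14, 123, 17, 28)
Output shape: (14, 58548)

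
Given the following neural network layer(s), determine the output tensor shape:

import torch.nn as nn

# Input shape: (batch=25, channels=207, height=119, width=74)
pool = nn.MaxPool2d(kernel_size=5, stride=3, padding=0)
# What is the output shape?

Input shape: (25, 207, 119, 74)
Output shape: (25, 207, 39, 24)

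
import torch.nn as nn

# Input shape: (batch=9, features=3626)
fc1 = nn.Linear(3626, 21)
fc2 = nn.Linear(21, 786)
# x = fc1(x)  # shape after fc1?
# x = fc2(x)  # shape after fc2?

Input shape: (9, 3626)
  -> after fc1: (9, 21)
Output shape: (9, 786)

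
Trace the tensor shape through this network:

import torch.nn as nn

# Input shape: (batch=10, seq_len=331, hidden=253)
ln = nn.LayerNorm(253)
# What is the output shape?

Input shape: (10, 331, 253)
Output shape: (10, 331, 253)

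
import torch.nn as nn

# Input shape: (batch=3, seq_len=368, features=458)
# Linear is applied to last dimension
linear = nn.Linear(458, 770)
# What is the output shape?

Input shape: (3, 368, 458)
Output shape: (3, 368, 770)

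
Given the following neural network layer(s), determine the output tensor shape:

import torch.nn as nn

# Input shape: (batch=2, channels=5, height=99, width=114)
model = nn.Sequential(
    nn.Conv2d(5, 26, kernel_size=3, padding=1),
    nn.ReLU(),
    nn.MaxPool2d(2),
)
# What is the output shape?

Input shape: (2, 5, 99, 114)
  -> after Conv2d: (2, 26, 99, 114)
  -> after ReLU: (2, 26, 99, 114)
Output shape: (2, 26, 49, 57)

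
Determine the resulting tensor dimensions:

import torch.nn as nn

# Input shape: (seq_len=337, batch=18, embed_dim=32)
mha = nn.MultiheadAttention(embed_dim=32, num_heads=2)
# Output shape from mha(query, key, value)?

Input shape: (337, 18, 32)
Output shape: (337, 18, 32)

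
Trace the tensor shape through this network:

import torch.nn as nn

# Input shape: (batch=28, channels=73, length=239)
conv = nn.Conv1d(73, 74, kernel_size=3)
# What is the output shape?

Input shape: (28, 73, 239)
Output shape: (28, 74, 237)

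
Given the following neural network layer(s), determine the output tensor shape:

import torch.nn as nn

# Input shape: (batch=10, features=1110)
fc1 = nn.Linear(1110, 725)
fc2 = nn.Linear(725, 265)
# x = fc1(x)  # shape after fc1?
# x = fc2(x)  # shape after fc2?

Input shape: (10, 1110)
  -> after fc1: (10, 725)
Output shape: (10, 265)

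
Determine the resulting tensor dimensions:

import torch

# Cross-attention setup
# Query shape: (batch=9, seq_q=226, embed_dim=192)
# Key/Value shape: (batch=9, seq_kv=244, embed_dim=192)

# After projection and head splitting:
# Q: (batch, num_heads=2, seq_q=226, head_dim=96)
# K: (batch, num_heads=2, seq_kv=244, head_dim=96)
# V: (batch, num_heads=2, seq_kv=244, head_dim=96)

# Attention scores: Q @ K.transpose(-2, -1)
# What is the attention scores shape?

Input shape: (9, 226, 192)
Output shape: (9, 2, 226, 244)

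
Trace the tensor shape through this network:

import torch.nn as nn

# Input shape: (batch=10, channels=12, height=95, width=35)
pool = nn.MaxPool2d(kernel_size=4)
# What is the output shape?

Input shape: (10, 12, 95, 35)
Output shape: (10, 12, 23, 8)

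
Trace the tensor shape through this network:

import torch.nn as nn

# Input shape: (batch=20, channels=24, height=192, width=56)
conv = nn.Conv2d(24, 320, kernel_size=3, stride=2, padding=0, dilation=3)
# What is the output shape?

Input shape: (20, 24, 192, 56)
Output shape: (20, 320, 93, 25)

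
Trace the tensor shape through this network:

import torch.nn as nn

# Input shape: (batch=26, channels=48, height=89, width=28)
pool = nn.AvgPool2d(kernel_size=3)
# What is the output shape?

Input shape: (26, 48, 89, 28)
Output shape: (26, 48, 29, 9)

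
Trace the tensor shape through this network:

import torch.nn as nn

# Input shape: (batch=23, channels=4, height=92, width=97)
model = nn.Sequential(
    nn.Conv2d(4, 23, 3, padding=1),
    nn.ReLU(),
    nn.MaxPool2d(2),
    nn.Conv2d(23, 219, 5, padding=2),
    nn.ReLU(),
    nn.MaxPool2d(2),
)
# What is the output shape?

Input shape: (23, 4, 92, 97)
  -> after first Conv2d: (23, 23, 92, 97)
  -> after first MaxPool2d: (23, 23, 46, 48)
  -> after second Conv2d: (23, 219, 46, 48)
Output shape: (23, 219, 23, 24)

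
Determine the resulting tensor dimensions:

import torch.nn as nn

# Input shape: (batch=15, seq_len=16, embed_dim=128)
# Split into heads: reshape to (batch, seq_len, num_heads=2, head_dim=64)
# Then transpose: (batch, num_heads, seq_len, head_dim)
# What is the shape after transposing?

Input shape: (15, 16, 128)
  -> after reshape: (15, 16, 2, 64)
Output shape: (15, 2, 16, 64)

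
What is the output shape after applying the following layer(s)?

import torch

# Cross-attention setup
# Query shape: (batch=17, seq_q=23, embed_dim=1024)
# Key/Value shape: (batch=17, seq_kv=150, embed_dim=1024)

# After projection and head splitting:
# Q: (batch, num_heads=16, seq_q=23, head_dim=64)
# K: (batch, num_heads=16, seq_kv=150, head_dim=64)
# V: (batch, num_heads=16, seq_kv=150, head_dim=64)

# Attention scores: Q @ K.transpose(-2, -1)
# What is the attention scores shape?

Input shape: (17, 23, 1024)
Output shape: (17, 16, 23, 150)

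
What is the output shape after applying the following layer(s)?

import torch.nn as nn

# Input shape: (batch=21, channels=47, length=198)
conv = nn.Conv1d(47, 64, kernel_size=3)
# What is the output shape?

Input shape: (21, 47, 198)
Output shape: (21, 64, 196)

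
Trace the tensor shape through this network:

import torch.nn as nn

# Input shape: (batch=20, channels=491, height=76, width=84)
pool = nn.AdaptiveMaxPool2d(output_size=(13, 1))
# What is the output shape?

Input shape: (20, 491, 76, 84)
Output shape: (20, 491, 13, 1)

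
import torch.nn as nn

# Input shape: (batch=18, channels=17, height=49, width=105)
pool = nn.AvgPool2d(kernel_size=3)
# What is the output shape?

Input shape: (18, 17, 49, 105)
Output shape: (18, 17, 16, 35)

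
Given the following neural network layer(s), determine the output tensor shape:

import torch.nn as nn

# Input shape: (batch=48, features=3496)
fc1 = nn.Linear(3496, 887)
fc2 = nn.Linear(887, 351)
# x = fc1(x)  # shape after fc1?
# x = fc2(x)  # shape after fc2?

Input shape: (48, 3496)
  -> after fc1: (48, 887)
Output shape: (48, 351)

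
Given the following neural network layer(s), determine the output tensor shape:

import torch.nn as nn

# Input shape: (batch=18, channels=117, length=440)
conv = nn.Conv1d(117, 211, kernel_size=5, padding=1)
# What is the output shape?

Input shape: (18, 117, 440)
Output shape: (18, 211, 438)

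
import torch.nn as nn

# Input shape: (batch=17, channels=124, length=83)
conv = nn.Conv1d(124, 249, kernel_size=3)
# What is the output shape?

Input shape: (17, 124, 83)
Output shape: (17, 249, 81)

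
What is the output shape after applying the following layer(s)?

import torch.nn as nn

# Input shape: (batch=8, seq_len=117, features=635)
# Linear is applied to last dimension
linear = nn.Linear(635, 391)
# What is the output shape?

Input shape: (8, 117, 635)
Output shape: (8, 117, 391)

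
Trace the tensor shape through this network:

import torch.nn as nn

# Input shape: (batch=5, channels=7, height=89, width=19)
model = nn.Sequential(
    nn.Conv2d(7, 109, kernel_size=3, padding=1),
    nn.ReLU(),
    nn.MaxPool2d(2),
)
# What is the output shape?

Input shape: (5, 7, 89, 19)
  -> after Conv2d: (5, 109, 89, 19)
  -> after ReLU: (5, 109, 89, 19)
Output shape: (5, 109, 44, 9)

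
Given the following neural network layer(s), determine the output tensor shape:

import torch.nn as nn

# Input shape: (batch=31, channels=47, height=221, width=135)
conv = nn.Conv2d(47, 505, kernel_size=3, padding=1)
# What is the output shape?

Input shape: (31, 47, 221, 135)
Output shape: (31, 505, 221, 135)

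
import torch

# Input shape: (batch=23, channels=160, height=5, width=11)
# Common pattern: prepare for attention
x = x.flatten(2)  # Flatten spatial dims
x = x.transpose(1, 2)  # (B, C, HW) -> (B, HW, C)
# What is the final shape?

Input shape: (23, 160, 5, 11)
  -> after flatten(2): (23, 160, 55)
Output shape: (23, 55, 160)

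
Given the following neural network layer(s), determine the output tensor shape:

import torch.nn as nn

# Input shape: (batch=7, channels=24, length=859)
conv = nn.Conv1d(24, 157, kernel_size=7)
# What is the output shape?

Input shape: (7, 24, 859)
Output shape: (7, 157, 853)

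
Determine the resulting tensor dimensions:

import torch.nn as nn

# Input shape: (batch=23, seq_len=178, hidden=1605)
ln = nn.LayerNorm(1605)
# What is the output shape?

Input shape: (23, 178, 1605)
Output shape: (23, 178, 1605)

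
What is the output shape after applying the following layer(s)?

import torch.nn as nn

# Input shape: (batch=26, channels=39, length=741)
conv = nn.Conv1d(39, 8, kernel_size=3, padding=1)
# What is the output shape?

Input shape: (26, 39, 741)
Output shape: (26, 8, 741)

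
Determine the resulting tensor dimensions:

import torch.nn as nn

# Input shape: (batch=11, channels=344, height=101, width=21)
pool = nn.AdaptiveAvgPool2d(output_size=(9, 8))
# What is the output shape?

Input shape: (11, 344, 101, 21)
Output shape: (11, 344, 9, 8)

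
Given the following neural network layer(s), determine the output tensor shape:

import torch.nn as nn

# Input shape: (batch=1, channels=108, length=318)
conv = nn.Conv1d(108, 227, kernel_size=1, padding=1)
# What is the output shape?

Input shape: (1, 108, 318)
Output shape: (1, 227, 320)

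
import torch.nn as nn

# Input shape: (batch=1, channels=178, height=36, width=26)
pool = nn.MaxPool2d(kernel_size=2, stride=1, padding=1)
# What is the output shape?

Input shape: (1, 178, 36, 26)
Output shape: (1, 178, 37, 27)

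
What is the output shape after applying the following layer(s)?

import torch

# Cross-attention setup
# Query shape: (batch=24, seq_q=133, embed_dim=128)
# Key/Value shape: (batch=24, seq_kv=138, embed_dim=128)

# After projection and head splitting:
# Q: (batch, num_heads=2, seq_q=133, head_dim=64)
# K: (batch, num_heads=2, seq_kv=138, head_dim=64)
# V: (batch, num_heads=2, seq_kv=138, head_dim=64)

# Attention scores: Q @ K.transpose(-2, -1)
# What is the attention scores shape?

Input shape: (24, 133, 128)
Output shape: (24, 2, 133, 138)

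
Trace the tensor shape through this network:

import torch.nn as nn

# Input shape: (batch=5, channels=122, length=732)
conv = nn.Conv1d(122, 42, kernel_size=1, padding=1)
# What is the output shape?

Input shape: (5, 122, 732)
Output shape: (5, 42, 734)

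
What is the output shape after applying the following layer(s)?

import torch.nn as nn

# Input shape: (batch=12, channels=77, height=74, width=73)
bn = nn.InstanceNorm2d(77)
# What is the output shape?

Input shape: (12, 77, 74, 73)
Output shape: (12, 77, 74, 73)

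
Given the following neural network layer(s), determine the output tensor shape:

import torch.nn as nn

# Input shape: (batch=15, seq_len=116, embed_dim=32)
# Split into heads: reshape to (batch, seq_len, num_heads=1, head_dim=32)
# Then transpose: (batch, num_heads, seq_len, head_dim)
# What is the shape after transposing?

Input shape: (15, 116, 32)
  -> after reshape: (15, 116, 1, 32)
Output shape: (15, 1, 116, 32)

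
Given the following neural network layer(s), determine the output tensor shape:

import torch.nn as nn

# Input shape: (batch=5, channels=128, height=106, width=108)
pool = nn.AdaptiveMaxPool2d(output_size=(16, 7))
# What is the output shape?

Input shape: (5, 128, 106, 108)
Output shape: (5, 128, 16, 7)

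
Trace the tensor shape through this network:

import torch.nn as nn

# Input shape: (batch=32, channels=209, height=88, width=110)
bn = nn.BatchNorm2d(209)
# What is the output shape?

Input shape: (32, 209, 88, 110)
Output shape: (32, 209, 88, 110)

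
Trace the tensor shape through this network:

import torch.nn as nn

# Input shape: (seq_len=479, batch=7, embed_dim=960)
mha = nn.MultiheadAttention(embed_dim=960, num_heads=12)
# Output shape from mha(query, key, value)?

Input shape: (479, 7, 960)
Output shape: (479, 7, 960)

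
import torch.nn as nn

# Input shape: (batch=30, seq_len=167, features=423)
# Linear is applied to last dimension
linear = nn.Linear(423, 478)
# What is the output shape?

Input shape: (30, 167, 423)
Output shape: (30, 167, 478)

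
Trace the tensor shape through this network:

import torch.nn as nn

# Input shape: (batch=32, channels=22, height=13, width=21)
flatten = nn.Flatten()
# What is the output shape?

Input shape: (32, 22, 13, 21)
Output shape: (32, 6006)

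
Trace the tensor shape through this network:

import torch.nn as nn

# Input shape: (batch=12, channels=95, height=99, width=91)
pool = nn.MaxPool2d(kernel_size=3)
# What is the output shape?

Input shape: (12, 95, 99, 91)
Output shape: (12, 95, 33, 30)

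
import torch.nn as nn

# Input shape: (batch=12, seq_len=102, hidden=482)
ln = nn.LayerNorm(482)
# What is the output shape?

Input shape: (12, 102, 482)
Output shape: (12, 102, 482)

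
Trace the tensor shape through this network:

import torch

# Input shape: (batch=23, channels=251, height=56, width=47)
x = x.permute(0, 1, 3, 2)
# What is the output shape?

Input shape: (23, 251, 56, 47)
Output shape: (23, 251, 47, 56)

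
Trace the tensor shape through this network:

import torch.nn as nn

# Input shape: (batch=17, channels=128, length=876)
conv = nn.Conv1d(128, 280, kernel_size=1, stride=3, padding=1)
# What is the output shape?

Input shape: (17, 128, 876)
Output shape: (17, 280, 293)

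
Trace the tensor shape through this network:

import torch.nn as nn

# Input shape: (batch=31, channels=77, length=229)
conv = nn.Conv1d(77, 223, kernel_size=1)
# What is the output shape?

Input shape: (31, 77, 229)
Output shape: (31, 223, 229)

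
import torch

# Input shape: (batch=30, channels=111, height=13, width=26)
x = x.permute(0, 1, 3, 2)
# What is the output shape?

Input shape: (30, 111, 13, 26)
Output shape: (30, 111, 26, 13)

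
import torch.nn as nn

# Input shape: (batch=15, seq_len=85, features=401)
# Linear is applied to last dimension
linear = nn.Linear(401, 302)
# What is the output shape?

Input shape: (15, 85, 401)
Output shape: (15, 85, 302)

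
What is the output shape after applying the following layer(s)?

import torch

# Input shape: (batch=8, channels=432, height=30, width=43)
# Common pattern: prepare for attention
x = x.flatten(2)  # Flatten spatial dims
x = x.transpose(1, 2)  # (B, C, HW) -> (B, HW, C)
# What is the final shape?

Input shape: (8, 432, 30, 43)
  -> after flatten(2): (8, 432, 1290)
Output shape: (8, 1290, 432)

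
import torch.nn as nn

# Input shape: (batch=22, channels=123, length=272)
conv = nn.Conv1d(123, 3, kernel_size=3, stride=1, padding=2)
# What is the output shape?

Input shape: (22, 123, 272)
Output shape: (22, 3, 274)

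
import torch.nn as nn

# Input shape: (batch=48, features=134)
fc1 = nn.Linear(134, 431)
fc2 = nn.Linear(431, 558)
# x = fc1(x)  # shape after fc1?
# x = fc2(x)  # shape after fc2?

Input shape: (48, 134)
  -> after fc1: (48, 431)
Output shape: (48, 558)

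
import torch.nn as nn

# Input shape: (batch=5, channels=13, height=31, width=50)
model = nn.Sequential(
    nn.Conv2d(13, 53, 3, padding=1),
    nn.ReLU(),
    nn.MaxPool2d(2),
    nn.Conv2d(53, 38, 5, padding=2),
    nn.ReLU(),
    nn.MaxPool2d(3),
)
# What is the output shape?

Input shape: (5, 13, 31, 50)
  -> after first Conv2d: (5, 53, 31, 50)
  -> after first MaxPool2d: (5, 53, 15, 25)
  -> after second Conv2d: (5, 38, 15, 25)
Output shape: (5, 38, 5, 8)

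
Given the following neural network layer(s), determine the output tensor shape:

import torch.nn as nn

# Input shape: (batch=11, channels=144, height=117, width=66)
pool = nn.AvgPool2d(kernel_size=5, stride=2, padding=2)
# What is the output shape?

Input shape: (11, 144, 117, 66)
Output shape: (11, 144, 59, 33)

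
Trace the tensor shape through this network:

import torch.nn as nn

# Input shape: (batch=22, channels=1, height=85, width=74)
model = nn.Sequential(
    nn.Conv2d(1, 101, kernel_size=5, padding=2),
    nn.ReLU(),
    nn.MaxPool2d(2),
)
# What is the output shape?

Input shape: (22, 1, 85, 74)
  -> after Conv2d: (22, 101, 85, 74)
  -> after ReLU: (22, 101, 85, 74)
Output shape: (22, 101, 42, 37)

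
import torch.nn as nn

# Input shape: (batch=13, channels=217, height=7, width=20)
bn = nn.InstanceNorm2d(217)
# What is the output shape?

Input shape: (13, 217, 7, 20)
Output shape: (13, 217, 7, 20)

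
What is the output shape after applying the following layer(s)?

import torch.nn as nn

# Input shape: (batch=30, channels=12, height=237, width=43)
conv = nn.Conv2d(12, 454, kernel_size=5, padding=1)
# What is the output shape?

Input shape: (30, 12, 237, 43)
Output shape: (30, 454, 235, 41)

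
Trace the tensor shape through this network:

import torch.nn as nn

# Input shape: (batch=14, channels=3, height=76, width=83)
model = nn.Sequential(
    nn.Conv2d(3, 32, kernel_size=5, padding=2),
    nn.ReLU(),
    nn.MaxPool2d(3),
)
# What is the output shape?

Input shape: (14, 3, 76, 83)
  -> after Conv2d: (14, 32, 76, 83)
  -> after ReLU: (14, 32, 76, 83)
Output shape: (14, 32, 25, 27)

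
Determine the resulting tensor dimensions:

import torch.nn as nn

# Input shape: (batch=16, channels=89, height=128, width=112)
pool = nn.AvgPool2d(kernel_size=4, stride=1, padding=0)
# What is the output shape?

Input shape: (16, 89, 128, 112)
Output shape: (16, 89, 125, 109)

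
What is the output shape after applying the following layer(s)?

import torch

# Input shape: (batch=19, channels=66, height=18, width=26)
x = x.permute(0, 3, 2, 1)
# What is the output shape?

Input shape: (19, 66, 18, 26)
Output shape: (19, 26, 18, 66)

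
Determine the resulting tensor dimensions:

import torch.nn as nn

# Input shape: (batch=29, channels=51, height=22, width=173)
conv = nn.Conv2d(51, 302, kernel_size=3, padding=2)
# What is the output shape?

Input shape: (29, 51, 22, 173)
Output shape: (29, 302, 24, 175)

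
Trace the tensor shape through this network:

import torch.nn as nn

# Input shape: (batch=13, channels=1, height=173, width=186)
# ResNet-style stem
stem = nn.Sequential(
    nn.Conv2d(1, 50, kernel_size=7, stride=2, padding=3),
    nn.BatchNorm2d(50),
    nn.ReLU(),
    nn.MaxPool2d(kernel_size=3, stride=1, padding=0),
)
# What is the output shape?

Input shape: (13, 1, 173, 186)
  -> after Conv2d 7x7 stride=2: (13, 50, 87, 93)
Output shape: (13, 50, 85, 91)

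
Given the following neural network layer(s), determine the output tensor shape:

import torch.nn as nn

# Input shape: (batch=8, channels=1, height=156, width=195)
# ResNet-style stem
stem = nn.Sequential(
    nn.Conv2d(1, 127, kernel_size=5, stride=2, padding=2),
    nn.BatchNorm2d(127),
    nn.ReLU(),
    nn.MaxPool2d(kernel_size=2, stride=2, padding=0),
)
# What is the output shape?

Input shape: (8, 1, 156, 195)
  -> after Conv2d 5x5 stride=2: (8, 127, 78, 98)
Output shape: (8, 127, 39, 49)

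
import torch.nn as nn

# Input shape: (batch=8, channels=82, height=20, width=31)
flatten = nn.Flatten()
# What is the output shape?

Input shape: (8, 82, 20, 31)
Output shape: (8, 50840)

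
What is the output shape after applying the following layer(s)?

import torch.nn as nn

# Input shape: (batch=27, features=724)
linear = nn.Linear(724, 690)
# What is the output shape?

Input shape: (27, 724)
Output shape: (27, 690)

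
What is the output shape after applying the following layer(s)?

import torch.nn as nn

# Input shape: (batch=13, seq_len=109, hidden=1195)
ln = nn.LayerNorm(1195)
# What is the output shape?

Input shape: (13, 109, 1195)
Output shape: (13, 109, 1195)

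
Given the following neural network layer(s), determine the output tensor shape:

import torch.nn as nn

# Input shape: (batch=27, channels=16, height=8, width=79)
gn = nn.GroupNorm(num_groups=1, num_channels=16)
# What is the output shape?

Input shape: (27, 16, 8, 79)
Output shape: (27, 16, 8, 79)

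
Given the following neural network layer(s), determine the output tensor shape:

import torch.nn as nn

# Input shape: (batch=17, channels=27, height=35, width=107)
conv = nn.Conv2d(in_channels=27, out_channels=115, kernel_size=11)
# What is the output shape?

Input shape: (17, 27, 35, 107)
Output shape: (17, 115, 25, 97)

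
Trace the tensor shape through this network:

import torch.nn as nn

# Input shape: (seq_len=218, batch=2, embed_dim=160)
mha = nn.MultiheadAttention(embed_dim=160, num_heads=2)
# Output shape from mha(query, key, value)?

Input shape: (218, 2, 160)
Output shape: (218, 2, 160)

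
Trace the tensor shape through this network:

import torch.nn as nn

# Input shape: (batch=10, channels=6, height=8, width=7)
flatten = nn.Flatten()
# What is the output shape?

Input shape: (10, 6, 8, 7)
Output shape: (10, 336)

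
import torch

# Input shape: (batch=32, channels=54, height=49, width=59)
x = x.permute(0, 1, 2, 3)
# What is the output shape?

Input shape: (32, 54, 49, 59)
Output shape: (32, 54, 49, 59)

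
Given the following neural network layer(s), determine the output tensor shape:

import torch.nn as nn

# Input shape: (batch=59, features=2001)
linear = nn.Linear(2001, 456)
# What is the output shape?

Input shape: (59, 2001)
Output shape: (59, 456)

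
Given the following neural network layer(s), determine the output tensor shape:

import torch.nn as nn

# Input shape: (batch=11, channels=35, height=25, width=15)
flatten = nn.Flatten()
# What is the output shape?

Input shape: (11, 35, 25, 15)
Output shape: (11, 13125)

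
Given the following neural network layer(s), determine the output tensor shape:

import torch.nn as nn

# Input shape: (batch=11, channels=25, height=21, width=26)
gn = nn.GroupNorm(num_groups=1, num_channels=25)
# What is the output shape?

Input shape: (11, 25, 21, 26)
Output shape: (11, 25, 21, 26)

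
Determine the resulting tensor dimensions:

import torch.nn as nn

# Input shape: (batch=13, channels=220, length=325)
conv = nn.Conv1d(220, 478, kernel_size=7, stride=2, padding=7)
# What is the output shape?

Input shape: (13, 220, 325)
Output shape: (13, 478, 167)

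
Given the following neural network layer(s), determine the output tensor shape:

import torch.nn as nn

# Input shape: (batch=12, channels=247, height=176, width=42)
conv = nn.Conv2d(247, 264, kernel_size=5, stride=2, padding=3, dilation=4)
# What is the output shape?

Input shape: (12, 247, 176, 42)
Output shape: (12, 264, 83, 16)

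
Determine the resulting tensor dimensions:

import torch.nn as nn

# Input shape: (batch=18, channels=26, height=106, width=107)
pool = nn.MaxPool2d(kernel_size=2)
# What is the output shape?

Input shape: (18, 26, 106, 107)
Output shape: (18, 26, 53, 53)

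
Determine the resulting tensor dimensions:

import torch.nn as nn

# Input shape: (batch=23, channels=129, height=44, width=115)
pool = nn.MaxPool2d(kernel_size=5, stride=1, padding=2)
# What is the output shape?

Input shape: (23, 129, 44, 115)
Output shape: (23, 129, 44, 115)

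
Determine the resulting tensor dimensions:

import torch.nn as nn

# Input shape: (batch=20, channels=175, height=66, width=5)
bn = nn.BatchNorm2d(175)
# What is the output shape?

Input shape: (20, 175, 66, 5)
Output shape: (20, 175, 66, 5)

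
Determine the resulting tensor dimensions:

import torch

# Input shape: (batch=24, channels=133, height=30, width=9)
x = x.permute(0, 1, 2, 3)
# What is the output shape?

Input shape: (24, 133, 30, 9)
Output shape: (24, 133, 30, 9)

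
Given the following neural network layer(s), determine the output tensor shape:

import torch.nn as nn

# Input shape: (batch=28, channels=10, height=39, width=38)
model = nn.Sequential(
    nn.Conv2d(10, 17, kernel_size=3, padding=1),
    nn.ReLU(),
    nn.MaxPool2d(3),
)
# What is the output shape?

Input shape: (28, 10, 39, 38)
  -> after Conv2d: (28, 17, 39, 38)
  -> after ReLU: (28, 17, 39, 38)
Output shape: (28, 17, 13, 12)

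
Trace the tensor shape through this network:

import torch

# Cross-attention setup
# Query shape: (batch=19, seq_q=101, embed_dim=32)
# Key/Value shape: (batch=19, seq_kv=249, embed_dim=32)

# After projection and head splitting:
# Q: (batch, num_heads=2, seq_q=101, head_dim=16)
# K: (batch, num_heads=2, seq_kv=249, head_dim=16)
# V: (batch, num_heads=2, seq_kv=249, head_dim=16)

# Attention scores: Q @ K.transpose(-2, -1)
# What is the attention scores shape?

Input shape: (19, 101, 32)
Output shape: (19, 2, 101, 249)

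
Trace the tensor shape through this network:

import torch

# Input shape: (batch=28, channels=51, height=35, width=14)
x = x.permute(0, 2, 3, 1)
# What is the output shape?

Input shape: (28, 51, 35, 14)
Output shape: (28, 35, 14, 51)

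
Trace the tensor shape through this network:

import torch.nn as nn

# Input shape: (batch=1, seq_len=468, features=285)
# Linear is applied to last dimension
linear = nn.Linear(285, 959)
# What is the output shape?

Input shape: (1, 468, 285)
Output shape: (1, 468, 959)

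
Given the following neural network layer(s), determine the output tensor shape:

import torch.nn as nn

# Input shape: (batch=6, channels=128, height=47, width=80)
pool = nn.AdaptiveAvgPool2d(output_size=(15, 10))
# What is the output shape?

Input shape: (6, 128, 47, 80)
Output shape: (6, 128, 15, 10)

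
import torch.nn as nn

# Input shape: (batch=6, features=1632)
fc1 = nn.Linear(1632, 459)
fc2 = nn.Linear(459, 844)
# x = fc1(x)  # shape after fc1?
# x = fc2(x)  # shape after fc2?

Input shape: (6, 1632)
  -> after fc1: (6, 459)
Output shape: (6, 844)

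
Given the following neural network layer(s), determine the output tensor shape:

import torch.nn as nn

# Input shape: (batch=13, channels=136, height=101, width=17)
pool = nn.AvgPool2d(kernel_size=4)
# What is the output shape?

Input shape: (13, 136, 101, 17)
Output shape: (13, 136, 25, 4)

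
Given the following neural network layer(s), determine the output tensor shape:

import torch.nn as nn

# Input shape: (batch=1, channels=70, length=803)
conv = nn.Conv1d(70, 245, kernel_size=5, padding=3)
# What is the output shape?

Input shape: (1, 70, 803)
Output shape: (1, 245, 805)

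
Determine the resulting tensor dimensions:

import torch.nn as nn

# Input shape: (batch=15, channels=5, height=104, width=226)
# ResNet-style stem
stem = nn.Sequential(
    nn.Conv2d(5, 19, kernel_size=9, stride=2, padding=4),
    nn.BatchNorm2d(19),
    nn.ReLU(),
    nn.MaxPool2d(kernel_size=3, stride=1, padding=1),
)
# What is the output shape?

Input shape: (15, 5, 104, 226)
  -> after Conv2d 9x9 stride=2: (15, 19, 52, 113)
Output shape: (15, 19, 52, 113)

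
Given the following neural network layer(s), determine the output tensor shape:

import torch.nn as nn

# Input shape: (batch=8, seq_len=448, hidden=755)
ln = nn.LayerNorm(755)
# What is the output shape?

Input shape: (8, 448, 755)
Output shape: (8, 448, 755)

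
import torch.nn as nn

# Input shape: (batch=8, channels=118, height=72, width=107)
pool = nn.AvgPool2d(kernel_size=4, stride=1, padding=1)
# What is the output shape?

Input shape: (8, 118, 72, 107)
Output shape: (8, 118, 71, 106)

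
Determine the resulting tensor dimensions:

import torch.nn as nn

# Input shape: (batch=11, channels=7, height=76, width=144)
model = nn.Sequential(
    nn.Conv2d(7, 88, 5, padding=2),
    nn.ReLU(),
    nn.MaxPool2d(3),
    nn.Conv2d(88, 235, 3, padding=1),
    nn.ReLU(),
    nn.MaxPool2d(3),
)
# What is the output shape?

Input shape: (11, 7, 76, 144)
  -> after first Conv2d: (11, 88, 76, 144)
  -> after first MaxPool2d: (11, 88, 25, 48)
  -> after second Conv2d: (11, 235, 25, 48)
Output shape: (11, 235, 8, 16)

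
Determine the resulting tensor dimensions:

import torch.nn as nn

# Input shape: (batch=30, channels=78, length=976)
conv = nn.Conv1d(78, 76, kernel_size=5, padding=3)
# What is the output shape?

Input shape: (30, 78, 976)
Output shape: (30, 76, 978)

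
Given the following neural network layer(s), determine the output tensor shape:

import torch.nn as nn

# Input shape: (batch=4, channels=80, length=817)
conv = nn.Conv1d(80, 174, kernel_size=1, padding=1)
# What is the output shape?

Input shape: (4, 80, 817)
Output shape: (4, 174, 819)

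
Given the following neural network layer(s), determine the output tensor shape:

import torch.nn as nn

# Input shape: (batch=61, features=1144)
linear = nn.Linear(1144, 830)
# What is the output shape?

Input shape: (61, 1144)
Output shape: (61, 830)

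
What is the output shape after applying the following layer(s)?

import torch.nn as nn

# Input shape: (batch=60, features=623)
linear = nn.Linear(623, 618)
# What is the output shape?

Input shape: (60, 623)
Output shape: (60, 618)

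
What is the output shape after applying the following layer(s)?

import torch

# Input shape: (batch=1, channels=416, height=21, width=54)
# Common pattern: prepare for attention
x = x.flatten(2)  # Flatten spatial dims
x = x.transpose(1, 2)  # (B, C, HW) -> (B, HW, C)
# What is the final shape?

Input shape: (1, 416, 21, 54)
  -> after flatten(2): (1, 416, 1134)
Output shape: (1, 1134, 416)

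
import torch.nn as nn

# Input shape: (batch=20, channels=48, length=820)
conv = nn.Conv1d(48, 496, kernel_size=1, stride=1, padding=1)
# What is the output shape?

Input shape: (20, 48, 820)
Output shape: (20, 496, 822)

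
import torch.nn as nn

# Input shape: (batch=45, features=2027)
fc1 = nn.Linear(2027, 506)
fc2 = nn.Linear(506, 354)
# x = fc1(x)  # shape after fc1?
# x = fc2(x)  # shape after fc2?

Input shape: (45, 2027)
  -> after fc1: (45, 506)
Output shape: (45, 354)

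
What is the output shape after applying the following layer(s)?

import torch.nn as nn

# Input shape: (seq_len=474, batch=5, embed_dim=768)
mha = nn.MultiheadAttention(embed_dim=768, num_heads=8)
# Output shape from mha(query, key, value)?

Input shape: (474, 5, 768)
Output shape: (474, 5, 768)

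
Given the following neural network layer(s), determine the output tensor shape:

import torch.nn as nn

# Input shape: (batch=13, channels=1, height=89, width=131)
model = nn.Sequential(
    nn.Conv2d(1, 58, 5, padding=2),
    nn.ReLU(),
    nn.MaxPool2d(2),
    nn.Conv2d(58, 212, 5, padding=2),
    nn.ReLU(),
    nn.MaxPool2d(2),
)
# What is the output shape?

Input shape: (13, 1, 89, 131)
  -> after first Conv2d: (13, 58, 89, 131)
  -> after first MaxPool2d: (13, 58, 44, 65)
  -> after second Conv2d: (13, 212, 44, 65)
Output shape: (13, 212, 22, 32)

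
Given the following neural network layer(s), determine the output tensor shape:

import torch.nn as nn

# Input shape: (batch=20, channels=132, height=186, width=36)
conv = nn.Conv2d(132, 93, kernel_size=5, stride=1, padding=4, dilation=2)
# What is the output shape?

Input shape: (20, 132, 186, 36)
Output shape: (20, 93, 186, 36)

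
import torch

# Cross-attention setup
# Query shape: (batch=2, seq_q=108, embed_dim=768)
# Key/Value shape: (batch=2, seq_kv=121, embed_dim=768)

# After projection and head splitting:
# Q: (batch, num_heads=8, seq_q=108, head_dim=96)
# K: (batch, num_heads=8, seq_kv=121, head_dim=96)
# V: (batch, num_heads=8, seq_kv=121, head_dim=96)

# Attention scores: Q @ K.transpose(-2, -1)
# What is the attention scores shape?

Input shape: (2, 108, 768)
Output shape: (2, 8, 108, 121)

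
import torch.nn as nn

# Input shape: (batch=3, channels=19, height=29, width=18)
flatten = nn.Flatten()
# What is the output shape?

Input shape: (3, 19, 29, 18)
Output shape: (3, 9918)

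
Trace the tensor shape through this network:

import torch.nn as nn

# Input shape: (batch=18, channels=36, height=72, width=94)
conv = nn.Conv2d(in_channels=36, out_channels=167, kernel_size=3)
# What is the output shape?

Input shape: (18, 36, 72, 94)
Output shape: (18, 167, 70, 92)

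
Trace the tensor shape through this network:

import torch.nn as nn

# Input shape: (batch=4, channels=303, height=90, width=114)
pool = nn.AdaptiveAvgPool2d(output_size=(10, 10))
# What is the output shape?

Input shape: (4, 303, 90, 114)
Output shape: (4, 303, 10, 10)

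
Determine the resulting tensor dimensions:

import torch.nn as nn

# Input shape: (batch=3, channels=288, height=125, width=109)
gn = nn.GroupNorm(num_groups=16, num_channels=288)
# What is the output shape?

Input shape: (3, 288, 125, 109)
Output shape: (3, 288, 125, 109)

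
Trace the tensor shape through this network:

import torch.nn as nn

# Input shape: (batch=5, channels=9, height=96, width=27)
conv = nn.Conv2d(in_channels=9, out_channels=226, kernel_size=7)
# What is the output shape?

Input shape: (5, 9, 96, 27)
Output shape: (5, 226, 90, 21)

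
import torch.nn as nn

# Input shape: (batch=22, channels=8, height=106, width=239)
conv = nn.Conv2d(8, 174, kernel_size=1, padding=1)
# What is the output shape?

Input shape: (22, 8, 106, 239)
Output shape: (22, 174, 108, 241)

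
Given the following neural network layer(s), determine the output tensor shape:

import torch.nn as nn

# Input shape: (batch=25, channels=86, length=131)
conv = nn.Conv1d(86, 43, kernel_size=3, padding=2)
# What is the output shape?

Input shape: (25, 86, 131)
Output shape: (25, 43, 133)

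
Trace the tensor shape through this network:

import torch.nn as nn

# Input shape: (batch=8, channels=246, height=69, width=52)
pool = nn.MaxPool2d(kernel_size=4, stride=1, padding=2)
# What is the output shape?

Input shape: (8, 246, 69, 52)
Output shape: (8, 246, 70, 53)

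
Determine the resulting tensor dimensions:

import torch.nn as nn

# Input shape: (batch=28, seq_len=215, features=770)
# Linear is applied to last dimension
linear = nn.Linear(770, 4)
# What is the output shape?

Input shape: (28, 215, 770)
Output shape: (28, 215, 4)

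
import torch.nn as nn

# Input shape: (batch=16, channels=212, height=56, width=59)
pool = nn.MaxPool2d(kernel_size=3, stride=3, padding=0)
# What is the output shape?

Input shape: (16, 212, 56, 59)
Output shape: (16, 212, 18, 19)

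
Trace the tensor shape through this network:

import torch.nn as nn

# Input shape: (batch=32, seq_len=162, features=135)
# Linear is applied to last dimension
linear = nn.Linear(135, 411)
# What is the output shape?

Input shape: (32, 162, 135)
Output shape: (32, 162, 411)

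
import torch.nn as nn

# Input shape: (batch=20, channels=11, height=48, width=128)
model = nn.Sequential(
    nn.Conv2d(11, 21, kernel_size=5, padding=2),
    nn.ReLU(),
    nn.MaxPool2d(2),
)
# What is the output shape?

Input shape: (20, 11, 48, 128)
  -> after Conv2d: (20, 21, 48, 128)
  -> after ReLU: (20, 21, 48, 128)
Output shape: (20, 21, 24, 64)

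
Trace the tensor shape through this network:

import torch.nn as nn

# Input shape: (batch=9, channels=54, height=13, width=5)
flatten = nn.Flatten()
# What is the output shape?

Input shape: (9, 54, 13, 5)
Output shape: (9, 3510)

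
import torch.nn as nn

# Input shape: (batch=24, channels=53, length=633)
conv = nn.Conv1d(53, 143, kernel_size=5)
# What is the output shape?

Input shape: (24, 53, 633)
Output shape: (24, 143, 629)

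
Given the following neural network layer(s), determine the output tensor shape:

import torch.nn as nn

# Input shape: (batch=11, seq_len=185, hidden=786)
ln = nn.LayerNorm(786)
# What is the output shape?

Input shape: (11, 185, 786)
Output shape: (11, 185, 786)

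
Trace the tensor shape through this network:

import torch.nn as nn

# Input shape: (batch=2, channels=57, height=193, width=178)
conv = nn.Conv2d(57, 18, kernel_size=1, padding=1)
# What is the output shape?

Input shape: (2, 57, 193, 178)
Output shape: (2, 18, 195, 180)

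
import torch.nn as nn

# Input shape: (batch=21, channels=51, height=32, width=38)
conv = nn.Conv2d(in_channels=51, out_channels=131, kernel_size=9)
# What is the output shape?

Input shape: (21, 51, 32, 38)
Output shape: (21, 131, 24, 30)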